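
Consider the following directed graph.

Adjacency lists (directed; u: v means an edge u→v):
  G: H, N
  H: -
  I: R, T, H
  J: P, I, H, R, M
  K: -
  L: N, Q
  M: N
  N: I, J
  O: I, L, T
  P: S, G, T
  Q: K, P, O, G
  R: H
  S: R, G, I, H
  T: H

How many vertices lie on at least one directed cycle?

A vertex is on a directed cycle iff it belongs to a strongly connected component of size ≥ 2 (or has a self-loop).
The vertices on cycles are {G, J, L, M, N, O, P, Q, S} — 9 in total.

9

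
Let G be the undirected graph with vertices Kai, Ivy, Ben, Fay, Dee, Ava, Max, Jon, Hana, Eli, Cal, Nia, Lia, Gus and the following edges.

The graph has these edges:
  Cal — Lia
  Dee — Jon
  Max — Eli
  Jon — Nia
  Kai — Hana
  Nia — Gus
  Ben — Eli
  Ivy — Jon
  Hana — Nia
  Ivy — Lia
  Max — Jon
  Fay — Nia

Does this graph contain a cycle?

No

DFS, tracking each vertex's parent; an edge to a visited non-parent vertex closes a cycle.
Start from Nia:
visit Nia (parent –)
  visit Jon (parent Nia)
    visit Ivy (parent Jon)
      Ivy–Jon: parent, skip
      visit Lia (parent Ivy)
        visit Cal (parent Lia)
          Cal–Lia: parent, skip
        Lia–Ivy: parent, skip
    visit Dee (parent Jon)
      Dee–Jon: parent, skip
    visit Max (parent Jon)
      visit Eli (parent Max)
        visit Ben (parent Eli)
          Ben–Eli: parent, skip
        Eli–Max: parent, skip
      Max–Jon: parent, skip
    Jon–Nia: parent, skip
  visit Gus (parent Nia)
    Gus–Nia: parent, skip
  visit Hana (parent Nia)
    Hana–Nia: parent, skip
    visit Kai (parent Hana)
      Kai–Hana: parent, skip
  visit Fay (parent Nia)
    Fay–Nia: parent, skip
visit Ava (parent –)
No non-parent visited neighbor found — the graph is a forest.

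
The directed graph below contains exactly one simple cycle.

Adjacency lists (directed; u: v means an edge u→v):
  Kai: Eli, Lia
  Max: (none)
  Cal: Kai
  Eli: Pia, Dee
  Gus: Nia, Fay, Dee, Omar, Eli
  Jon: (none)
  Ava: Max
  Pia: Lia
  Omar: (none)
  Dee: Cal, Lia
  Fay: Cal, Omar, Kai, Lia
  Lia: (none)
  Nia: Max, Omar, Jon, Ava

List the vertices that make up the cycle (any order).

DFS with gray/black marking from Cal:
Cal gray
  Kai gray
    Eli gray
      Pia gray
        Lia gray
        Lia black
      Pia black
      Dee gray
        Dee→Cal: Cal is gray → back edge
Back edge closes the cycle Cal → Kai → Eli → Dee → Cal; its vertices are {Cal, Dee, Eli, Kai}.

Cal, Dee, Eli, Kai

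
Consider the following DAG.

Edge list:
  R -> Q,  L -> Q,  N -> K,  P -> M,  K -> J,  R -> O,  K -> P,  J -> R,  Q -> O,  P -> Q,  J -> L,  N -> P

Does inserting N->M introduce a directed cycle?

Adding N→M creates a cycle iff M can already reach N.
Explore from M: no path reaches N. The graph stays acyclic.

No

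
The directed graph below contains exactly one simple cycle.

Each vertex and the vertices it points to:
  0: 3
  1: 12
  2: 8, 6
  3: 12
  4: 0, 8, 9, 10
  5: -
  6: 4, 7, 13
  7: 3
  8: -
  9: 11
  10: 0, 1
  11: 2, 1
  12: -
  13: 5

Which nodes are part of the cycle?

DFS with gray/black marking from 6:
6 gray
  4 gray
    0 gray
      3 gray
        12 gray
        12 black
      3 black
    0 black
    8 gray
    8 black
    9 gray
      11 gray
        2 gray
          2→8: 8 black — skip
          2→6: 6 is gray → back edge
Back edge closes the cycle 6 → 4 → 9 → 11 → 2 → 6; its vertices are {2, 4, 6, 9, 11}.

2, 4, 6, 9, 11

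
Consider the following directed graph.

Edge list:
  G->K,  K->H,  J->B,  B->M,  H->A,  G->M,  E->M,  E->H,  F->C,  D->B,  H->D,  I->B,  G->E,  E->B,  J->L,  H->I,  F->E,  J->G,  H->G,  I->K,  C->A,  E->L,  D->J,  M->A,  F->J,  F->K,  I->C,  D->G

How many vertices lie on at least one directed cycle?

7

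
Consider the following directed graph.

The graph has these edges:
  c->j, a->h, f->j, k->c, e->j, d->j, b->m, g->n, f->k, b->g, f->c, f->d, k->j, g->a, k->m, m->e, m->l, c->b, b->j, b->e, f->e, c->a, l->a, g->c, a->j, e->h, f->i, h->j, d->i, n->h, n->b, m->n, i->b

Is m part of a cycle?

Yes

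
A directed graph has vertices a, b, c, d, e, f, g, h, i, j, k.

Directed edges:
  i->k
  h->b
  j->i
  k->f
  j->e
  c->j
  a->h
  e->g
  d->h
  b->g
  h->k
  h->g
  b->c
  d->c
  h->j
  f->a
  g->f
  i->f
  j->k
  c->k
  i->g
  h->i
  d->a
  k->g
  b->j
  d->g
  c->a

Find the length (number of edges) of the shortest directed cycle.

4

For each vertex v, BFS finds the shortest path from v back to v.
The shortest such closed walk is a → h → k → f → a, length 4.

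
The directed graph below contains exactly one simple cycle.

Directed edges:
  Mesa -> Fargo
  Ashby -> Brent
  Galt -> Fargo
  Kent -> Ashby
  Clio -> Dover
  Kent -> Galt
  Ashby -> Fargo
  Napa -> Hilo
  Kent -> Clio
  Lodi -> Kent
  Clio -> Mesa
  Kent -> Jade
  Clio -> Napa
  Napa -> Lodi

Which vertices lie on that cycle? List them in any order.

DFS with gray/black marking from Kent:
Kent gray
  Jade gray
  Jade black
  Galt gray
    Fargo gray
    Fargo black
  Galt black
  Clio gray
    Napa gray
      Lodi gray
        Lodi→Kent: Kent is gray → back edge
Back edge closes the cycle Kent → Clio → Napa → Lodi → Kent; its vertices are {Clio, Kent, Lodi, Napa}.

Clio, Kent, Lodi, Napa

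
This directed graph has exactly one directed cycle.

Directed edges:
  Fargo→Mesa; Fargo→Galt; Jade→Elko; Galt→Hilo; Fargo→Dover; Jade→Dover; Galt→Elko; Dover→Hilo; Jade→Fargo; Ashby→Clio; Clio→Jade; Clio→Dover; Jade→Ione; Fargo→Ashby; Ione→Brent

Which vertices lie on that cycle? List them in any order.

Clio, Jade, Ashby, Fargo

DFS with gray/black marking from Jade:
Jade gray
  Fargo gray
    Dover gray
      Hilo gray
      Hilo black
    Dover black
    Ashby gray
      Clio gray
        Clio→Jade: Jade is gray → back edge
Back edge closes the cycle Jade → Fargo → Ashby → Clio → Jade; its vertices are {Clio, Jade, Ashby, Fargo}.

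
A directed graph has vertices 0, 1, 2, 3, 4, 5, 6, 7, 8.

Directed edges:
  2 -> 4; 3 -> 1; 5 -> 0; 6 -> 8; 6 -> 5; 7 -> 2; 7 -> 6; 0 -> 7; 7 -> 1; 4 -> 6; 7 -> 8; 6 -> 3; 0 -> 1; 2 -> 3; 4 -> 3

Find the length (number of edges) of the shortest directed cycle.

For each vertex v, BFS finds the shortest path from v back to v.
The shortest such closed walk is 0 → 7 → 6 → 5 → 0, length 4.

4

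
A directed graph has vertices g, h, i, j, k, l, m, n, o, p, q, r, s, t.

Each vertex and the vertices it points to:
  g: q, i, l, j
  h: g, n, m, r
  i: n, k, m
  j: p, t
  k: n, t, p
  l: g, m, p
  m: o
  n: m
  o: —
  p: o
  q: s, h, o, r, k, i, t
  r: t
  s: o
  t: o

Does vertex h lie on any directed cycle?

Yes

h is on a cycle iff h can reach itself via ≥1 edge.
h → g → q → h — yes.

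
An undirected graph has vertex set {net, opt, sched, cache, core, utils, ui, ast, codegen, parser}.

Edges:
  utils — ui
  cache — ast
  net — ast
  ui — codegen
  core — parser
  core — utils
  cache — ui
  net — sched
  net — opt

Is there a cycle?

DFS, tracking each vertex's parent; an edge to a visited non-parent vertex closes a cycle.
Start from utils:
visit utils (parent –)
  visit core (parent utils)
    visit parser (parent core)
      parser–core: parent, skip
    core–utils: parent, skip
  visit ui (parent utils)
    visit cache (parent ui)
      visit ast (parent cache)
        ast–cache: parent, skip
        visit net (parent ast)
          visit opt (parent net)
            opt–net: parent, skip
          net–ast: parent, skip
          visit sched (parent net)
            sched–net: parent, skip
      cache–ui: parent, skip
    ui–utils: parent, skip
    visit codegen (parent ui)
      codegen–ui: parent, skip
No non-parent visited neighbor found — the graph is a forest.

No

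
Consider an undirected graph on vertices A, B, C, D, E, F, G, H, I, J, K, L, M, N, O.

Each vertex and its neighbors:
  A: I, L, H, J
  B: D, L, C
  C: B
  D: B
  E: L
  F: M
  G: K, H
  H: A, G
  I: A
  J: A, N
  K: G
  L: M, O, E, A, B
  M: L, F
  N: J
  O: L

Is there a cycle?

DFS, tracking each vertex's parent; an edge to a visited non-parent vertex closes a cycle.
Start from J:
visit J (parent –)
  visit A (parent J)
    visit I (parent A)
      I–A: parent, skip
    visit L (parent A)
      visit M (parent L)
        M–L: parent, skip
        visit F (parent M)
          F–M: parent, skip
      visit O (parent L)
        O–L: parent, skip
      visit E (parent L)
        E–L: parent, skip
      L–A: parent, skip
      visit B (parent L)
        visit D (parent B)
          D–B: parent, skip
        B–L: parent, skip
        visit C (parent B)
          C–B: parent, skip
    visit H (parent A)
      H–A: parent, skip
      visit G (parent H)
        visit K (parent G)
          K–G: parent, skip
        G–H: parent, skip
    A–J: parent, skip
  visit N (parent J)
    N–J: parent, skip
No non-parent visited neighbor found — the graph is a forest.

No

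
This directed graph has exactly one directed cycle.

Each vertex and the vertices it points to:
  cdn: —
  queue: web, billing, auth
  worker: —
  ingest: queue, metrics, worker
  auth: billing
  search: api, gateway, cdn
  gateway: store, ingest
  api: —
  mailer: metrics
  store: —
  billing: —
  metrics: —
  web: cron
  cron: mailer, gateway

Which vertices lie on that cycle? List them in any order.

web, cron, queue, ingest, gateway

DFS with gray/black marking from gateway:
gateway gray
  store gray
  store black
  ingest gray
    queue gray
      web gray
        cron gray
          mailer gray
            metrics gray
            metrics black
          mailer black
          cron→gateway: gateway is gray → back edge
Back edge closes the cycle gateway → ingest → queue → web → cron → gateway; its vertices are {web, cron, queue, ingest, gateway}.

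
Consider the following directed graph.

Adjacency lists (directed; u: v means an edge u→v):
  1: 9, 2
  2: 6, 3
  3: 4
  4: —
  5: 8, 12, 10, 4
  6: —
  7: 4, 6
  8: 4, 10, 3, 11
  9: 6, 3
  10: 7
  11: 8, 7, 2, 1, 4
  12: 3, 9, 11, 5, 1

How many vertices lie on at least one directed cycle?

4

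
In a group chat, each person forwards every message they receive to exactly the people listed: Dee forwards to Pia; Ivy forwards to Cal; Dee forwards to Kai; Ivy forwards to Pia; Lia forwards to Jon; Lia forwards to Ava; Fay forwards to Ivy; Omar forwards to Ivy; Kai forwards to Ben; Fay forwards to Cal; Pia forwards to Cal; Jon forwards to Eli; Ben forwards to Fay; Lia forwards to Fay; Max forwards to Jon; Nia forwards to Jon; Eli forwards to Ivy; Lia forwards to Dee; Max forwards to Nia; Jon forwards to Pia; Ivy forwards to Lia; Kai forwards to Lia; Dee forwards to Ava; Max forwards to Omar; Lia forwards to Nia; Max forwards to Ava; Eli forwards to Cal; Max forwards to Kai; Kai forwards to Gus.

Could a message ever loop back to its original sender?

DFS with white/gray/black marking, starting from Max:
Max gray
  Omar gray
    Ivy gray
      Lia gray
        Fay gray
          Fay→Ivy: Ivy is gray → back edge
Back edge found, so a cycle exists: Ivy → Lia → Fay → Ivy.

Yes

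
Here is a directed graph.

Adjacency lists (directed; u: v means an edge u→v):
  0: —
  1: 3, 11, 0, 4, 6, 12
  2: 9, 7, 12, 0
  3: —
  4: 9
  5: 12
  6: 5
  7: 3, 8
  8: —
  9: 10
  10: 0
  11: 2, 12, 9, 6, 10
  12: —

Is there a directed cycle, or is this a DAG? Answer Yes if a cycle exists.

No

DFS with white/gray/black marking, starting from 3:
3 gray
3 black
0 gray
0 black
1 gray
  1→3: 3 black — skip
  11 gray
    2 gray
      9 gray
        10 gray
          10→0: 0 black — skip
        10 black
      9 black
      7 gray
        7→3: 3 black — skip
        8 gray
        8 black
      7 black
      12 gray
      12 black
      2→0: 0 black — skip
    2 black
    11→12: 12 black — skip
    11→9: 9 black — skip
    6 gray
      5 gray
        5→12: 12 black — skip
      5 black
    6 black
    11→10: 10 black — skip
  11 black
  1→0: 0 black — skip
  4 gray
    4→9: 9 black — skip
  4 black
  1→6: 6 black — skip
  1→12: 12 black — skip
1 black
Every edge goes to a white or black vertex — no back edge, so the graph is acyclic.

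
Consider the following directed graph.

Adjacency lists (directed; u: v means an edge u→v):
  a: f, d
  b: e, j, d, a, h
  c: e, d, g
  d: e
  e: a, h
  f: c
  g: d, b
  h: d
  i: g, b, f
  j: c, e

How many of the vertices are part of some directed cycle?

A vertex is on a directed cycle iff it belongs to a strongly connected component of size ≥ 2 (or has a self-loop).
The vertices on cycles are {a, b, c, d, e, f, g, h, j} — 9 in total.

9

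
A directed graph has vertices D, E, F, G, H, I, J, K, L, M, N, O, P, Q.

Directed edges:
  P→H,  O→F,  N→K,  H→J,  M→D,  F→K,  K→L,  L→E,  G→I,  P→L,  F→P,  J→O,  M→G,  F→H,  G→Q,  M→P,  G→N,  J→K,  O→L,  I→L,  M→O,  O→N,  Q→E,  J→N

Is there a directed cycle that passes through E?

No

E lies on a cycle iff there is a path from E back to itself.
Exploring from E, it never reaches itself; equivalently, its strongly connected component is a singleton.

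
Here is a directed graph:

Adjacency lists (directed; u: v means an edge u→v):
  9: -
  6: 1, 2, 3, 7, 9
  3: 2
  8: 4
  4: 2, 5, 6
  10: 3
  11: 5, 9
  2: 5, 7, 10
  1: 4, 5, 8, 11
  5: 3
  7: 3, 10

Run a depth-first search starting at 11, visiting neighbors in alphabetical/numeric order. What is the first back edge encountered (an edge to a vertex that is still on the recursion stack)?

2->5

DFS from 11 (visiting neighbors in alphabetical/numeric order); mark gray on enter, black on exit:
11 gray
  5 gray
    3 gray
      2 gray
        2→5: 5 is gray → back edge
First back edge: 2 → 5.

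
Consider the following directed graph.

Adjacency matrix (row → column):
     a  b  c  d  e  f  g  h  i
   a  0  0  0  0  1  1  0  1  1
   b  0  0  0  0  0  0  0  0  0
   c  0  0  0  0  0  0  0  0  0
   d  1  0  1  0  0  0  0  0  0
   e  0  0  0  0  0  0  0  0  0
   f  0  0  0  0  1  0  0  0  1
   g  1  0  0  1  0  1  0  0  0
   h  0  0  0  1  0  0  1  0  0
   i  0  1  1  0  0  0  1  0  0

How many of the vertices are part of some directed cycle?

6

A vertex is on a directed cycle iff it belongs to a strongly connected component of size ≥ 2 (or has a self-loop).
The vertices on cycles are {a, d, f, g, h, i} — 6 in total.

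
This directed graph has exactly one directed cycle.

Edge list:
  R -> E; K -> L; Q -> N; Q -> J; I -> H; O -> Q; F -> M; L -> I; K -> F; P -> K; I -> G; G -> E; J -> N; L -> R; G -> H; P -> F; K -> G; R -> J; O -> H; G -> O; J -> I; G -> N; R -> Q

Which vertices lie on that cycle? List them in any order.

G, I, J, O, Q

DFS with gray/black marking from I:
I gray
  H gray
  H black
  G gray
    N gray
    N black
    G→H: H black — skip
    O gray
      Q gray
        J gray
          J→I: I is gray → back edge
Back edge closes the cycle I → G → O → Q → J → I; its vertices are {G, I, J, O, Q}.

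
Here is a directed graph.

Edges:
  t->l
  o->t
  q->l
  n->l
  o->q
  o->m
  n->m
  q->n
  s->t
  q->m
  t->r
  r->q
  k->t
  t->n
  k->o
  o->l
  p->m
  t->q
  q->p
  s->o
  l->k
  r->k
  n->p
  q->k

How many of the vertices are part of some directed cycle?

A vertex is on a directed cycle iff it belongs to a strongly connected component of size ≥ 2 (or has a self-loop).
The vertices on cycles are {k, l, n, o, q, r, t} — 7 in total.

7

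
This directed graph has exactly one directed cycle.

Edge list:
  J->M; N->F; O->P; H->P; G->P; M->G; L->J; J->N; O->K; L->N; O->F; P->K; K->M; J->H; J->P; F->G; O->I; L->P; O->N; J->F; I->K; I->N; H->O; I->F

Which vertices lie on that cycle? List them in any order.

G, K, M, P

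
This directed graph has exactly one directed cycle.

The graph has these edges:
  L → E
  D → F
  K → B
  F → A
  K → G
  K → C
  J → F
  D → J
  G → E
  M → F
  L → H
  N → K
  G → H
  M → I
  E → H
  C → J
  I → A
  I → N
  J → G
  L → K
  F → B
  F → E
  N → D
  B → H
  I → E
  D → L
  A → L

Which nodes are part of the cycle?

DFS with gray/black marking from F:
F gray
  A gray
    L gray
      E gray
        H gray
        H black
      E black
      L→H: H black — skip
      K gray
        B gray
          B→H: H black — skip
        B black
        G gray
          G→E: E black — skip
          G→H: H black — skip
        G black
        C gray
          J gray
            J→F: F is gray → back edge
Back edge closes the cycle F → A → L → K → C → J → F; its vertices are {A, C, F, J, K, L}.

A, C, F, J, K, L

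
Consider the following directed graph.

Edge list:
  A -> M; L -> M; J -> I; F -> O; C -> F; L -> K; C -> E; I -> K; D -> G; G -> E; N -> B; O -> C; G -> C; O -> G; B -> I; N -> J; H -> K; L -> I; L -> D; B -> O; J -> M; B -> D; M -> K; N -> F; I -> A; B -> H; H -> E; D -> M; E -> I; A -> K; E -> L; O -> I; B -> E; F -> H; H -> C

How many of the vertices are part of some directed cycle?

A vertex is on a directed cycle iff it belongs to a strongly connected component of size ≥ 2 (or has a self-loop).
The vertices on cycles are {C, D, E, F, G, H, L, O} — 8 in total.

8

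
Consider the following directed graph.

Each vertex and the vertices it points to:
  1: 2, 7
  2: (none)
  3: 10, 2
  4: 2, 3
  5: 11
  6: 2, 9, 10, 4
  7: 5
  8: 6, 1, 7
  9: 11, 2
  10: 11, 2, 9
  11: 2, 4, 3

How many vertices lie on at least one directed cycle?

A vertex is on a directed cycle iff it belongs to a strongly connected component of size ≥ 2 (or has a self-loop).
The vertices on cycles are {3, 4, 9, 10, 11} — 5 in total.

5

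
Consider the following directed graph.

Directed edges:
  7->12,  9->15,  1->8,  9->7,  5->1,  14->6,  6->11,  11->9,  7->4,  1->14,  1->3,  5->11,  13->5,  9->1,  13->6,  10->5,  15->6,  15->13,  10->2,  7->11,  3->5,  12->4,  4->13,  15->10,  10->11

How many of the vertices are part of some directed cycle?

13

A vertex is on a directed cycle iff it belongs to a strongly connected component of size ≥ 2 (or has a self-loop).
The vertices on cycles are {1, 3, 4, 5, 6, 7, 9, 10, 11, 12, 13, 14, 15} — 13 in total.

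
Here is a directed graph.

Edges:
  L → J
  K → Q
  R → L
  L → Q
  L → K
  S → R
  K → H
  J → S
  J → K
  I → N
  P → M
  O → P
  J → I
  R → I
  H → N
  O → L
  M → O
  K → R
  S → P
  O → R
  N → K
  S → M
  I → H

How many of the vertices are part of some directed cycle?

11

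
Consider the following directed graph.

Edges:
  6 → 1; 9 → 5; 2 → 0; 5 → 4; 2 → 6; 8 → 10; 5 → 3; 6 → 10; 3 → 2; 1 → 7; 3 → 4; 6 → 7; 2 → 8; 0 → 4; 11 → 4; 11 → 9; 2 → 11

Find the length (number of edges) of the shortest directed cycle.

5

For each vertex v, BFS finds the shortest path from v back to v.
The shortest such closed walk is 2 → 11 → 9 → 5 → 3 → 2, length 5.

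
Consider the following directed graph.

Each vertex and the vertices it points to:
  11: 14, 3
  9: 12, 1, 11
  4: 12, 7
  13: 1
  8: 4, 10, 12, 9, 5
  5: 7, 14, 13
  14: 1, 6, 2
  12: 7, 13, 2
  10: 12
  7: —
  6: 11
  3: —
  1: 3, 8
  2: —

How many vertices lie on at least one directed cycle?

A vertex is on a directed cycle iff it belongs to a strongly connected component of size ≥ 2 (or has a self-loop).
The vertices on cycles are {1, 4, 5, 6, 8, 9, 10, 11, 12, 13, 14} — 11 in total.

11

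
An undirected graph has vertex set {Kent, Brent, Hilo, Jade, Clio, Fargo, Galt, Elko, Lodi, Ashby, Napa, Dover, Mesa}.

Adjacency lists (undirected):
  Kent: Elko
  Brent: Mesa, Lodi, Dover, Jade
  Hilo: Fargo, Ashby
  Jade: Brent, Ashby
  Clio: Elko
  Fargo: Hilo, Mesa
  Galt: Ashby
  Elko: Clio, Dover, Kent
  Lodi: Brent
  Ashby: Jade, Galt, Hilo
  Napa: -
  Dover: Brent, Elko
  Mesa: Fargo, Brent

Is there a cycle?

DFS, tracking each vertex's parent; an edge to a visited non-parent vertex closes a cycle.
Start from Hilo:
visit Hilo (parent –)
  visit Fargo (parent Hilo)
    Fargo–Hilo: parent, skip
    visit Mesa (parent Fargo)
      Mesa–Fargo: parent, skip
      visit Brent (parent Mesa)
        Brent–Mesa: parent, skip
        visit Lodi (parent Brent)
          Lodi–Brent: parent, skip
        visit Dover (parent Brent)
          Dover–Brent: parent, skip
          visit Elko (parent Dover)
            visit Clio (parent Elko)
              Clio–Elko: parent, skip
            Elko–Dover: parent, skip
            visit Kent (parent Elko)
              Kent–Elko: parent, skip
        visit Jade (parent Brent)
          Jade–Brent: parent, skip
          visit Ashby (parent Jade)
            Ashby–Jade: parent, skip
            visit Galt (parent Ashby)
              Galt–Ashby: parent, skip
            Ashby–Hilo: Hilo visited and ≠ parent → cycle
Cycle: Hilo – Fargo – Mesa – Brent – Jade – Ashby – Hilo.

Yes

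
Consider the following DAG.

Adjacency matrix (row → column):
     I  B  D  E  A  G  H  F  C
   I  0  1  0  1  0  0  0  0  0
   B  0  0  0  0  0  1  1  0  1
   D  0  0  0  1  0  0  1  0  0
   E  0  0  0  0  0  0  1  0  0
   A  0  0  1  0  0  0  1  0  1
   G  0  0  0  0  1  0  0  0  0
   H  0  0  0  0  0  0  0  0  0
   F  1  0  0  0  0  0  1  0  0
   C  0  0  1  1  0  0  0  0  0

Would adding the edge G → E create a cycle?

Adding G→E creates a cycle iff E can already reach G.
Explore from E: no path reaches G. The graph stays acyclic.

No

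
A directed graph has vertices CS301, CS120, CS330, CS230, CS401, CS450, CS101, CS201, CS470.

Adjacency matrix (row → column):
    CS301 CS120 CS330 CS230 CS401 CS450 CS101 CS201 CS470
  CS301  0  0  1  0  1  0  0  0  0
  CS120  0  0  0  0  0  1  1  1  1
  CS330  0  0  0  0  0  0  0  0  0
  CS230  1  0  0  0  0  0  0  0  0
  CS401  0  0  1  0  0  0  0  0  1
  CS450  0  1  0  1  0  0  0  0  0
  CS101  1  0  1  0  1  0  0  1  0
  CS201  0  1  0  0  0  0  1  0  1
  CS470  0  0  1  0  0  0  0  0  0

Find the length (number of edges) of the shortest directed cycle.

For each vertex v, BFS finds the shortest path from v back to v.
The shortest such closed walk is CS450 → CS120 → CS450, length 2.

2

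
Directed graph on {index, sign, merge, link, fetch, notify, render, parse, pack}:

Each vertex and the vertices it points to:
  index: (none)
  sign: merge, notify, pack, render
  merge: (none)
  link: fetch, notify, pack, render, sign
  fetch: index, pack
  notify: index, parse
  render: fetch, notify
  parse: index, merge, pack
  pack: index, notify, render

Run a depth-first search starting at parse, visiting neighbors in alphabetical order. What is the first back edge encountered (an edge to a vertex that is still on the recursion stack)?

DFS from parse (visiting neighbors in alphabetical order); mark gray on enter, black on exit:
parse gray
  index gray
  index black
  merge gray
  merge black
  pack gray
    pack→index: index black — skip
    notify gray
      notify→index: index black — skip
      notify→parse: parse is gray → back edge
First back edge: notify → parse.

notify→parse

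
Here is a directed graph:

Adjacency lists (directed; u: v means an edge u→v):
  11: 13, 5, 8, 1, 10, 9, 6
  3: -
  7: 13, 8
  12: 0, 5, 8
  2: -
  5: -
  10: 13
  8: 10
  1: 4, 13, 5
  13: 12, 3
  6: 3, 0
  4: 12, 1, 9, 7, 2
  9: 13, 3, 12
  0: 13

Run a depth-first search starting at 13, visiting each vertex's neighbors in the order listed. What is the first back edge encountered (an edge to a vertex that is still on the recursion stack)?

DFS from 13 (visiting each vertex's neighbors in the order listed); mark gray on enter, black on exit:
13 gray
  12 gray
    0 gray
      0→13: 13 is gray → back edge
First back edge: 0 → 13.

0->13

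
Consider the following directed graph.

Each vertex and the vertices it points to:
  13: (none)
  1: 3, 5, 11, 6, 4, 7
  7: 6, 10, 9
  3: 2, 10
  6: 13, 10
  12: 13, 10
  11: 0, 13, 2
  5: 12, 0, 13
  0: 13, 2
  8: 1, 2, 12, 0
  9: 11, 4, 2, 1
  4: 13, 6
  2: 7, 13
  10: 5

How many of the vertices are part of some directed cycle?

12

A vertex is on a directed cycle iff it belongs to a strongly connected component of size ≥ 2 (or has a self-loop).
The vertices on cycles are {0, 1, 2, 3, 4, 5, 6, 7, 9, 10, 11, 12} — 12 in total.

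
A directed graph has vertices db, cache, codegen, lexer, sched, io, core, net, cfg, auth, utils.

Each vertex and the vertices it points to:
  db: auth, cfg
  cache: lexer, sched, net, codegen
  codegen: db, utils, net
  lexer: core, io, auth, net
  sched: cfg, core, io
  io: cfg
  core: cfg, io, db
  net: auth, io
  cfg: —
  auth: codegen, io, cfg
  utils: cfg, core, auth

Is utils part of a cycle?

utils is on a cycle iff utils can reach itself via ≥1 edge.
utils → auth → codegen → utils — yes.

Yes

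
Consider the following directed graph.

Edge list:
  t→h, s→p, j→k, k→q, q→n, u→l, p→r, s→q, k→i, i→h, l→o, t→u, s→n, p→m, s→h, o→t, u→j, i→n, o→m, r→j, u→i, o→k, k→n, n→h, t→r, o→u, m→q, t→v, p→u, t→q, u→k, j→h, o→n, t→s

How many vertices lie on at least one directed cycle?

A vertex is on a directed cycle iff it belongs to a strongly connected component of size ≥ 2 (or has a self-loop).
The vertices on cycles are {l, o, p, s, t, u} — 6 in total.

6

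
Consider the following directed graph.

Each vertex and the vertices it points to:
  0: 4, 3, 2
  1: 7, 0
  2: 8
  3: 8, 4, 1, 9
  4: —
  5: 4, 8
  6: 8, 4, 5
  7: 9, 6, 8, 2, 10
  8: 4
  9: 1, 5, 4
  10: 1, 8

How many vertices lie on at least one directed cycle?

A vertex is on a directed cycle iff it belongs to a strongly connected component of size ≥ 2 (or has a self-loop).
The vertices on cycles are {0, 1, 3, 7, 9, 10} — 6 in total.

6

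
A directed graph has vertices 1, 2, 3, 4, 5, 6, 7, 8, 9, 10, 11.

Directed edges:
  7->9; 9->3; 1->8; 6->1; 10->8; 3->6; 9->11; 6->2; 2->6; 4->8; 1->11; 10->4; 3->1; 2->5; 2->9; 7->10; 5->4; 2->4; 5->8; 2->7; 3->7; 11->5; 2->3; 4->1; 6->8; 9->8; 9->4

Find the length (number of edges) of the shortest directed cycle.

2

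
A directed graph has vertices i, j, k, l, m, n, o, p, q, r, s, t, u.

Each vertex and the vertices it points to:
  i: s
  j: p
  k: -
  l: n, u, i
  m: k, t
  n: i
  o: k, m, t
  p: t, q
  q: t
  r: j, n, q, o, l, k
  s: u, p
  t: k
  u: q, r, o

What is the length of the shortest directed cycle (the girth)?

3

For each vertex v, BFS finds the shortest path from v back to v.
The shortest such closed walk is r → l → u → r, length 3.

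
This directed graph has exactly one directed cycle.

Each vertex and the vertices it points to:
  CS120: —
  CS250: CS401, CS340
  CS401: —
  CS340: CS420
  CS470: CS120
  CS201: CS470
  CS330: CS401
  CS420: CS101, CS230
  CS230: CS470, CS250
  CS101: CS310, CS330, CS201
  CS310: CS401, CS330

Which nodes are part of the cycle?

CS230, CS250, CS340, CS420

DFS with gray/black marking from CS420:
CS420 gray
  CS101 gray
    CS310 gray
      CS401 gray
      CS401 black
      CS330 gray
        CS330→CS401: CS401 black — skip
      CS330 black
    CS310 black
    CS101→CS330: CS330 black — skip
    CS201 gray
      CS470 gray
        CS120 gray
        CS120 black
      CS470 black
    CS201 black
  CS101 black
  CS230 gray
    CS230→CS470: CS470 black — skip
    CS250 gray
      CS250→CS401: CS401 black — skip
      CS340 gray
        CS340→CS420: CS420 is gray → back edge
Back edge closes the cycle CS420 → CS230 → CS250 → CS340 → CS420; its vertices are {CS230, CS250, CS340, CS420}.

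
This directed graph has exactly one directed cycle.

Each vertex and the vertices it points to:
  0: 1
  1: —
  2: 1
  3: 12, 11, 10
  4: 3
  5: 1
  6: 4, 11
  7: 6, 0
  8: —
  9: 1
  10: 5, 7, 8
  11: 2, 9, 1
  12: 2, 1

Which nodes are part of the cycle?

DFS with gray/black marking from 4:
4 gray
  3 gray
    12 gray
      2 gray
        1 gray
        1 black
      2 black
      12→1: 1 black — skip
    12 black
    11 gray
      11→2: 2 black — skip
      9 gray
        9→1: 1 black — skip
      9 black
      11→1: 1 black — skip
    11 black
    10 gray
      5 gray
        5→1: 1 black — skip
      5 black
      7 gray
        6 gray
          6→4: 4 is gray → back edge
Back edge closes the cycle 4 → 3 → 10 → 7 → 6 → 4; its vertices are {3, 4, 6, 7, 10}.

3, 4, 6, 7, 10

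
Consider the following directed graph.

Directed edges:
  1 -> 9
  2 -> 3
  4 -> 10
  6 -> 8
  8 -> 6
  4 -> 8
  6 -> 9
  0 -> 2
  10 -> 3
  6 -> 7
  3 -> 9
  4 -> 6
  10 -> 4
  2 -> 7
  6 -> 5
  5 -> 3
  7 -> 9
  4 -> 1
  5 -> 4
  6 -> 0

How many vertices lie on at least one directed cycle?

A vertex is on a directed cycle iff it belongs to a strongly connected component of size ≥ 2 (or has a self-loop).
The vertices on cycles are {4, 5, 6, 8, 10} — 5 in total.

5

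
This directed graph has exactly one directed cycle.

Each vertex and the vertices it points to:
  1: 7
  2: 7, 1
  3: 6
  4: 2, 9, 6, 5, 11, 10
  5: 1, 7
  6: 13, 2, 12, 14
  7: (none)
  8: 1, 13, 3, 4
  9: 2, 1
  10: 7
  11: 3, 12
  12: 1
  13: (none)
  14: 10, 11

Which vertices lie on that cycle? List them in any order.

3, 6, 11, 14

DFS with gray/black marking from 11:
11 gray
  3 gray
    6 gray
      13 gray
      13 black
      2 gray
        7 gray
        7 black
        1 gray
          1→7: 7 black — skip
        1 black
      2 black
      12 gray
        12→1: 1 black — skip
      12 black
      14 gray
        10 gray
          10→7: 7 black — skip
        10 black
        14→11: 11 is gray → back edge
Back edge closes the cycle 11 → 3 → 6 → 14 → 11; its vertices are {3, 6, 11, 14}.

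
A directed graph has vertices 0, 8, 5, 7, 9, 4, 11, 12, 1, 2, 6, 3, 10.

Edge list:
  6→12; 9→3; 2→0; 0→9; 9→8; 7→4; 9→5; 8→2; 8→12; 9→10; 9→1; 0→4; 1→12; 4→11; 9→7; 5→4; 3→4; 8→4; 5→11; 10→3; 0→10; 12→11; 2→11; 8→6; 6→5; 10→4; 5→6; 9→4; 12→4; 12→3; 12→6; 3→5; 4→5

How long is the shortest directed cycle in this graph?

2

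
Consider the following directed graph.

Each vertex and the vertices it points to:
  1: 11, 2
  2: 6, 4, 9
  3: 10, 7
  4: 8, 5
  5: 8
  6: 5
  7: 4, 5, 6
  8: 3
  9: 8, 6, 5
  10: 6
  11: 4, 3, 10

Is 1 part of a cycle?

No

1 lies on a cycle iff there is a path from 1 back to itself.
Exploring from 1, it never reaches itself; equivalently, its strongly connected component is a singleton.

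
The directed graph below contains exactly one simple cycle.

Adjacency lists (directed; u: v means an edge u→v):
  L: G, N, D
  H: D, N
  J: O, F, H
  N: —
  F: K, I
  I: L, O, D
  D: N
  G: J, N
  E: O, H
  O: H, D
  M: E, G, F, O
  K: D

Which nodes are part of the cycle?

F, G, I, J, L

DFS with gray/black marking from F:
F gray
  K gray
    D gray
      N gray
      N black
    D black
  K black
  I gray
    L gray
      G gray
        J gray
          O gray
            H gray
              H→D: D black — skip
              H→N: N black — skip
            H black
            O→D: D black — skip
          O black
          J→F: F is gray → back edge
Back edge closes the cycle F → I → L → G → J → F; its vertices are {F, G, I, J, L}.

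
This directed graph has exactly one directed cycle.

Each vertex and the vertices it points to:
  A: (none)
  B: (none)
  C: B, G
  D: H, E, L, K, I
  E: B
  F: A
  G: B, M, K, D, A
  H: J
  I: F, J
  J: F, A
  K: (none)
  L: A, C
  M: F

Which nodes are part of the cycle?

C, D, G, L

DFS with gray/black marking from D:
D gray
  H gray
    J gray
      F gray
        A gray
        A black
      F black
      J→A: A black — skip
    J black
  H black
  E gray
    B gray
    B black
  E black
  L gray
    L→A: A black — skip
    C gray
      C→B: B black — skip
      G gray
        G→B: B black — skip
        M gray
          M→F: F black — skip
        M black
        K gray
        K black
        G→D: D is gray → back edge
Back edge closes the cycle D → L → C → G → D; its vertices are {C, D, G, L}.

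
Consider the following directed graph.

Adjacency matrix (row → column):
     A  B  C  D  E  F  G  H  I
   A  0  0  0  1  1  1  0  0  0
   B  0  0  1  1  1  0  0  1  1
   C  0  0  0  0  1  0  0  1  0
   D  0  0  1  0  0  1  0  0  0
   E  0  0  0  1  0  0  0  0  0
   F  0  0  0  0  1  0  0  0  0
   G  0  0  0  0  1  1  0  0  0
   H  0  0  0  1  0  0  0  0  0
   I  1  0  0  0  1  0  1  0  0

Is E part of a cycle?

E is on a cycle iff E can reach itself via ≥1 edge.
E → D → C → E — yes.

Yes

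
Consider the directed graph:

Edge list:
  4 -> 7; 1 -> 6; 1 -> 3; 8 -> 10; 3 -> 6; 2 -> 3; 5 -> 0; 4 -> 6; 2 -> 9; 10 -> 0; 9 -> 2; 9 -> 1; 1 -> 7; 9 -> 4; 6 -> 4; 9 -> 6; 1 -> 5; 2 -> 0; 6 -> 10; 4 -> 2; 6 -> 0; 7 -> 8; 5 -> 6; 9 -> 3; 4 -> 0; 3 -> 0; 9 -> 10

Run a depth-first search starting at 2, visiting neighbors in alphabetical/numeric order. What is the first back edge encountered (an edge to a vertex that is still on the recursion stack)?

4→2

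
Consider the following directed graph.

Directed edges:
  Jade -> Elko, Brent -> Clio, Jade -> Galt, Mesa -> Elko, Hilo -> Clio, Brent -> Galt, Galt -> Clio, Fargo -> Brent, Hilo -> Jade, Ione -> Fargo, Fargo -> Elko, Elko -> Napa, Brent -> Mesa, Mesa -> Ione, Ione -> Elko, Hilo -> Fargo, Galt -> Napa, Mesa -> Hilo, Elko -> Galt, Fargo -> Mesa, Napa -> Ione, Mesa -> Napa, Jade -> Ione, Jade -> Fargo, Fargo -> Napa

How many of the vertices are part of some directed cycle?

A vertex is on a directed cycle iff it belongs to a strongly connected component of size ≥ 2 (or has a self-loop).
The vertices on cycles are {Elko, Galt, Hilo, Ione, Jade, Mesa, Napa, Brent, Fargo} — 9 in total.

9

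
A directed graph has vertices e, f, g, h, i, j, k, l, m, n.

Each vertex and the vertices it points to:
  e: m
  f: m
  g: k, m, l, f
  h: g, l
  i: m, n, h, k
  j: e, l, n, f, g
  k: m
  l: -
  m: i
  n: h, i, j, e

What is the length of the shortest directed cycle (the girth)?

2

For each vertex v, BFS finds the shortest path from v back to v.
The shortest such closed walk is i → m → i, length 2.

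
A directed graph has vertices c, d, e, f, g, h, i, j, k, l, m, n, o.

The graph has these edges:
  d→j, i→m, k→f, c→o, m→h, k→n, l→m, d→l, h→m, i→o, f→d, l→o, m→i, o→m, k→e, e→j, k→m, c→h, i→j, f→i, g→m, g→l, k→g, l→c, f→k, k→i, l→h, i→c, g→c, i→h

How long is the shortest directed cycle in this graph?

2

For each vertex v, BFS finds the shortest path from v back to v.
The shortest such closed walk is k → f → k, length 2.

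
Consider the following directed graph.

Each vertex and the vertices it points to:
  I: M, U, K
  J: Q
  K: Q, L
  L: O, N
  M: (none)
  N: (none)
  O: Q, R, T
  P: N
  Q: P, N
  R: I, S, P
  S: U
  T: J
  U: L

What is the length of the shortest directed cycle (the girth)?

5

For each vertex v, BFS finds the shortest path from v back to v.
The shortest such closed walk is O → R → S → U → L → O, length 5.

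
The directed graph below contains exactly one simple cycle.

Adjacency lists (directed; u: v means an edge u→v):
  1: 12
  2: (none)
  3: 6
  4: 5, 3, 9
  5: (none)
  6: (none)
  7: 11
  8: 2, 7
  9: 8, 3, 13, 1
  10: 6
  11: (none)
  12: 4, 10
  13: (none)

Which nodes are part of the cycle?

DFS with gray/black marking from 12:
12 gray
  4 gray
    5 gray
    5 black
    3 gray
      6 gray
      6 black
    3 black
    9 gray
      8 gray
        2 gray
        2 black
        7 gray
          11 gray
          11 black
        7 black
      8 black
      9→3: 3 black — skip
      13 gray
      13 black
      1 gray
        1→12: 12 is gray → back edge
Back edge closes the cycle 12 → 4 → 9 → 1 → 12; its vertices are {1, 4, 9, 12}.

1, 4, 9, 12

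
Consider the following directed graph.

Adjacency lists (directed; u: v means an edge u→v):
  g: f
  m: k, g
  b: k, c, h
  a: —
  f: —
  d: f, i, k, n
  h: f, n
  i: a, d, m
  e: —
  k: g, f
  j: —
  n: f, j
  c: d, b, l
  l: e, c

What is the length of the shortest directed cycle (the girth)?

2

For each vertex v, BFS finds the shortest path from v back to v.
The shortest such closed walk is c → l → c, length 2.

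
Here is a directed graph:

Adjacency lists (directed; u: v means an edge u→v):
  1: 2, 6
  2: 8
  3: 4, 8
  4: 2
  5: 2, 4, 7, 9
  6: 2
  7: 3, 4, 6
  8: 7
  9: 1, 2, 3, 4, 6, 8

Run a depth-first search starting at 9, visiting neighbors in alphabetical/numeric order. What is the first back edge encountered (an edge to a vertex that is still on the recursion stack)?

DFS from 9 (visiting neighbors in alphabetical/numeric order); mark gray on enter, black on exit:
9 gray
  1 gray
    2 gray
      8 gray
        7 gray
          3 gray
            4 gray
              4→2: 2 is gray → back edge
First back edge: 4 → 2.

4→2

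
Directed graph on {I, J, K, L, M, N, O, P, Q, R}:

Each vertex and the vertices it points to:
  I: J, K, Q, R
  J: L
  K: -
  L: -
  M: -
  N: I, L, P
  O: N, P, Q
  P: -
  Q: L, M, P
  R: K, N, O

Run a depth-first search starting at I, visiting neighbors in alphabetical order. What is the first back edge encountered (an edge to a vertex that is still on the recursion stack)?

N->I

DFS from I (visiting neighbors in alphabetical order); mark gray on enter, black on exit:
I gray
  J gray
    L gray
    L black
  J black
  K gray
  K black
  Q gray
    Q→L: L black — skip
    M gray
    M black
    P gray
    P black
  Q black
  R gray
    R→K: K black — skip
    N gray
      N→I: I is gray → back edge
First back edge: N → I.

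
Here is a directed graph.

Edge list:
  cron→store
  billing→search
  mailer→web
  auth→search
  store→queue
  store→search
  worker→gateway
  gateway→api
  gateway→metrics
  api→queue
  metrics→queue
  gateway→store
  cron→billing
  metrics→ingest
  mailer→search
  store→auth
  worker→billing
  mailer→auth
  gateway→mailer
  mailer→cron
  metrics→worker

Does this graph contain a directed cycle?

DFS with white/gray/black marking, starting from store:
store gray
  search gray
  search black
  auth gray
    auth→search: search black — skip
  auth black
  queue gray
  queue black
store black
cron gray
  cron→store: store black — skip
  billing gray
    billing→search: search black — skip
  billing black
cron black
metrics gray
  metrics→queue: queue black — skip
  ingest gray
  ingest black
  worker gray
    worker→billing: billing black — skip
    gateway gray
      gateway→metrics: metrics is gray → back edge
Back edge found, so a cycle exists: metrics → worker → gateway → metrics.

Yes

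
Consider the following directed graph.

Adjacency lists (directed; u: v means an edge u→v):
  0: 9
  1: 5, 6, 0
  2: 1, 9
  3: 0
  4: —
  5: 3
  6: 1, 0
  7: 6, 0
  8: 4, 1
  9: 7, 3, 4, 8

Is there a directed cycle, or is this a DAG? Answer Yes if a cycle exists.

Yes

DFS with white/gray/black marking, starting from 2:
2 gray
  1 gray
    5 gray
      3 gray
        0 gray
          9 gray
            7 gray
              6 gray
                6→1: 1 is gray → back edge
Back edge found, so a cycle exists: 1 → 5 → 3 → 0 → 9 → 7 → 6 → 1.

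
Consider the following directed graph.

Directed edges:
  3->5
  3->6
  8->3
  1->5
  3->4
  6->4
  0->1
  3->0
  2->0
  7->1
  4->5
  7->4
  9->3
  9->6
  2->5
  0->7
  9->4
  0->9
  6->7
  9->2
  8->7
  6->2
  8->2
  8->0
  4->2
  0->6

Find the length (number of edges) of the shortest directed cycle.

For each vertex v, BFS finds the shortest path from v back to v.
The shortest such closed walk is 3 → 0 → 9 → 3, length 3.

3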